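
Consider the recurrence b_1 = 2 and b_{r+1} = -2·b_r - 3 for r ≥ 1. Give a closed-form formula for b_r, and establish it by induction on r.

b_r = 3(-2)^(r - 1) - 1

Computing the first terms: b_1 = 2, b_2 = -7, b_3 = 11. This suggests b_r = 3(-2)^(r - 1) - 1.
Base step (r = 1): the formula gives 2 = 2 = b_1.
Inductive step: assume the claim holds for r = i, so b_i = 3(-2)^(i - 1) - 1.
Then b_{i+1} = -2·b_i - 3 = -2·(3(-2)^(i - 1) - 1) - 3 = 3(-2)^i - 1 = 3(-2)^((i+1) - 1) - 1,
which is the claimed formula at r = i+1.
By the principle of mathematical induction, the result holds for all r ≥ 1.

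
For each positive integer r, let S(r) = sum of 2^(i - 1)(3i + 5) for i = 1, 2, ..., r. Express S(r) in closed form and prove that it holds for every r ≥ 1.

S(r) = 2^r(3r + 2) - 2

We claim S(r) = 2^r(3r + 2) - 2 for all r ≥ 1.
Base step (r = 1): S(1) = 8, and the closed form gives 8. They agree.
Suppose the result is true for r = i, so S(i) = 2^i(3i + 2) - 2.
Then S(i+1) = S(i) + (2^i(3i + 8)) = (2^i(3i + 2) - 2) + (2^i(3i + 8)).
Simplifying, S(i+1) = 6·2^i·i + 10·2^i - 2 = 2^(i+1)(3(i+1) + 2) - 2,
which is the closed form with r = i+1.
This completes the induction.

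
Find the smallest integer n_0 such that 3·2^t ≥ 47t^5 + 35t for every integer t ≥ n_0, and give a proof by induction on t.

n_0 = 29

At t = 28: 805306368 < 808888276, so the inequality fails and n_0 ≥ 29. We prove 3·2^t ≥ 47t^5 + 35t for all t ≥ 29.
For the base case t = 29: 3·2^t = 1610612736 and 47t^5 + 35t = 964025018, so 1610612736 ≥ 964025018.
Inductive step: assume the claim holds for t = p, so 3·2^p ≥ 47p^5 + 35p.
Then 3·2^(p + 1) = 2·(3·2^p) ≥ 2·(47p^5 + 35p).
Also, for p ≥ 29 we have 2·(47p^5 + 35p) ≥ 47(p+1)^5 + 35(p+1), since 2·(47p^5 + 35p) − (47(p+1)^5 + 35(p+1)) = 47p^5 - 235p^4 - 470p^3 - 470p^2 - 200p - 82, which is nonnegative for all p ≥ 29.
Combining, 3·2^(p + 1) ≥ 47(p+1)^5 + 35(p+1).
This completes the induction.
Hence the smallest such n_0 is 29.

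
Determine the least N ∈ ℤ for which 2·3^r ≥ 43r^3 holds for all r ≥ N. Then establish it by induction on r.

At r = 8: 13122 < 22016, so the inequality fails and N ≥ 9. We prove 2·3^r ≥ 43r^3 for all r ≥ 9.
Base case (r = 9): 2·3^r = 39366 and 43r^3 = 31347, so 39366 ≥ 31347.
Suppose the result is true for r = m, so 2·3^m ≥ 43m^3.
Then 2·3^(m + 1) = 3·(2·3^m) ≥ 3·(43m^3).
Also, for m ≥ 9 we have 3·(43m^3) ≥ 43(m+1)^3, since 3 ≥ (1 + 1/m)^3 for all m ≥ 9.
Combining, 2·3^(m + 1) ≥ 43(m+1)^3.
Hence, by induction on r, the claim holds for every r ≥ 9.
Hence the smallest such N is 9.

N = 9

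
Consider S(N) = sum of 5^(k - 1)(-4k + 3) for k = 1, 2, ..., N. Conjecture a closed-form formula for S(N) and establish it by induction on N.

S(N) = 5^N(-N + 1) - 1

We claim S(N) = 5^N(-N + 1) - 1 for all N ≥ 1.
When N = 1: S(1) = -1, and the closed form gives -1. They agree.
For the inductive step, assume it holds for an arbitrary k ≥ 1, so S(k) = 5^k(-k + 1) - 1.
Then S(k+1) = S(k) + (5^k(-4k - 1)) = (5^k(-k + 1) - 1) + (5^k(-4k - 1)).
Simplifying, S(k+1) = -5·5^k·k - 1 = 5^(k+1)(-(k+1) + 1) - 1,
which is the closed form with N = k+1.
Hence, by induction on N, the claim holds for every N ≥ 1.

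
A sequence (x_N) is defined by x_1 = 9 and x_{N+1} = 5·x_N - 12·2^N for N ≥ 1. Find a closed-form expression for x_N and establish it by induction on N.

Computing the first terms: x_1 = 9, x_2 = 21, x_3 = 57. This suggests x_N = 2^(N + 2) + 5^(N - 1).
When N = 1: the formula gives 9 = 9 = x_1.
Inductive step: suppose the statement holds for some p ≥ 1, so x_p = 2^(p + 2) + 5^(p - 1).
Then x_{p+1} = 5·x_p - 12·2^p = 5·(2^(p + 2) + 5^(p - 1)) - 12·2^p = 2^(p + 3) + 5^p = 2^((p+1) + 2) + 5^((p+1) - 1),
which is the claimed formula at N = p+1.
By induction, the statement is established for all N ≥ 1.

x_N = 2^(N + 2) + 5^(N - 1)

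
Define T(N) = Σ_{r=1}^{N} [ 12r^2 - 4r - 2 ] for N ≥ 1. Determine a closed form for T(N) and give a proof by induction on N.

We claim T(N) = 2N(2N^2 + 2N - 1) for all N ≥ 1.
Base case (N = 1): T(1) = 6, and the closed form gives 6. They agree.
For the inductive step, assume it holds for an arbitrary r ≥ 1, so T(r) = 2r(2r^2 + 2r - 1).
Then T(r+1) = T(r) + (12r^2 + 20r + 6) = (2r(2r^2 + 2r - 1)) + (12r^2 + 20r + 6).
Simplifying, T(r+1) = 2(r + 1)(2r^2 + 6r + 3) = 2(r+1)(2(r+1)^2 + 2(r+1) - 1),
which is the closed form with N = r+1.
Hence, by induction on N, the claim holds for every N ≥ 1.

T(N) = 2N(2N^2 + 2N - 1)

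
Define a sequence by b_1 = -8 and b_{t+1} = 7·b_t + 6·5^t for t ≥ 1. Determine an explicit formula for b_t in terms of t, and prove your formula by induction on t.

b_t = -3·5^t + 7^t

Computing the first terms: b_1 = -8, b_2 = -26, b_3 = -32. This suggests b_t = -3·5^t + 7^t.
Base step (t = 1): the formula gives -8 = -8 = b_1.
Inductive step: assume the claim holds for t = j, so b_j = -3·5^j + 7^j.
Then b_{j+1} = 7·b_j + 6·5^j = 7·(-3·5^j + 7^j) + 6·5^j = -3·5^(j + 1) + 7^(j + 1),
which is the claimed formula at t = j+1.
By the principle of mathematical induction, the result holds for all t ≥ 1.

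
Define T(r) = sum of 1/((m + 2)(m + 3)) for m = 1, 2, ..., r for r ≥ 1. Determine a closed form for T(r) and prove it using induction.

We claim T(r) = r/(3(r + 3)) for all r ≥ 1.
Base case (r = 1): T(1) = 1/12, and the closed form gives 1/12. They agree.
Inductive step: assume the claim holds for r = m, so T(m) = m/(3(m + 3)).
Then T(m+1) = T(m) + (1/((m + 3)(m + 4))) = (m/(3(m + 3))) + (1/((m + 3)(m + 4))).
Simplifying, T(m+1) = (m + 1)/(3(m + 4)) = (m+1)/(3((m+1) + 3)),
which is the closed form with r = m+1.
By induction, the statement is established for all r ≥ 1.

T(r) = r/(3(r + 3))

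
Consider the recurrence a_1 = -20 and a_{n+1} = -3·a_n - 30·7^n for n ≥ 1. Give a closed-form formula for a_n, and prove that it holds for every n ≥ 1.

a_n = (-3)^(n - 1) - 3·7^n

Computing the first terms: a_1 = -20, a_2 = -150, a_3 = -1020. This suggests a_n = (-3)^(n - 1) - 3·7^n.
Base case (n = 1): the formula gives -20 = -20 = a_1.
Inductive step: assume the claim holds for n = m, so a_m = (-3)^(m - 1) - 3·7^m.
Then a_{m+1} = -3·a_m - 30·7^m = -3·((-3)^(m - 1) - 3·7^m) - 30·7^m = (-3)^m - 3·7^(m + 1) = (-3)^((m+1) - 1) - 3·7^(m+1),
which is the claimed formula at n = m+1.
This completes the induction.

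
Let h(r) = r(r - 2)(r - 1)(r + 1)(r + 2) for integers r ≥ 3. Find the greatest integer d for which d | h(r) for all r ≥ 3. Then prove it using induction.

Computing the first values: h(3) = 120 and h(4) = 720; gcd(120, 720) = 120, so d ≤ 120.
We prove 120 | r(r - 2)(r - 1)(r + 1)(r + 2) for all r ≥ 3 by induction on r.
Base step (r = 3): h(3) = 120 = 120·(1), so 120 | h(3).
Inductive step: suppose the statement holds for some k ≥ 3, i.e. 120 | h(k). Then
h(k+1) − h(k) = (k-1)·k·(k+1)·(k+2)·(k+3) − (k-2)·(k-1)·k·(k+1)·(k+2) = (k-1)·k·(k+1)·(k+2)·[(k+3) − (k-2)] = 5·(k-1)·k·(k+1)·(k+2). The product of 4 consecutive integers is divisible by (4)! = 24, so h(k+1) − h(k) is divisible by 5·24 = 120. By the inductive hypothesis 120 | h(k), hence 120 | h(k+1).
Hence, by induction on r, the claim holds for every r ≥ 3.
Therefore the largest such d is 120.

d = 120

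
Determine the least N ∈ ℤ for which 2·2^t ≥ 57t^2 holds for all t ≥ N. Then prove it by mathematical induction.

At t = 12: 8192 < 8208, so the inequality fails and N ≥ 13. We prove 2·2^t ≥ 57t^2 for all t ≥ 13.
Base step (t = 13): 2·2^t = 16384 and 57t^2 = 9633, so 16384 ≥ 9633.
Inductive step: suppose the statement holds for some i ≥ 13, so 2·2^i ≥ 57i^2.
Then 2·2^(i + 1) = 2·(2·2^i) ≥ 2·(57i^2).
Also, for i ≥ 13 we have 2·(57i^2) ≥ 57(i+1)^2, since 2 ≥ (1 + 1/i)^2 for all i ≥ 13.
Combining, 2·2^(i + 1) ≥ 57(i+1)^2.
Hence, by induction on t, the claim holds for every t ≥ 13.
Hence the smallest such N is 13.

N = 13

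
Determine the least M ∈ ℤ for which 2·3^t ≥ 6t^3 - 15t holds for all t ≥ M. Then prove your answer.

M = 6

At t = 5: 486 < 675, so the inequality fails and M ≥ 6. We prove 2·3^t ≥ 6t^3 - 15t for all t ≥ 6.
Base case (t = 6): 2·3^t = 1458 and 6t^3 - 15t = 1206, so 1458 ≥ 1206.
Inductive step: suppose the statement holds for some j ≥ 6, so 2·3^j ≥ 6j^3 - 15j.
Then 2·3^(j + 1) = 3·(2·3^j) ≥ 3·(6j^3 - 15j).
Also, for j ≥ 6 we have 3·(6j^3 - 15j) ≥ 6(j+1)^3 - 15(j+1), since 3·(6j^3 - 15j) − (6(j+1)^3 - 15(j+1)) = 12j^3 - 18j^2 - 48j + 9, which is nonnegative for all j ≥ 6.
Combining, 2·3^(j + 1) ≥ 6(j+1)^3 - 15(j+1).
Hence, by induction on t, the claim holds for every t ≥ 6.
Hence the smallest such M is 6.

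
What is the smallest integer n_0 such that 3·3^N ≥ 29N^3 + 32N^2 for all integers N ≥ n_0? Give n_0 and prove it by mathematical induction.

n_0 = 8

At N = 7: 6561 < 11515, so the inequality fails and n_0 ≥ 8. We prove 3·3^N ≥ 29N^3 + 32N^2 for all N ≥ 8.
For the base case N = 8: 3·3^N = 19683 and 29N^3 + 32N^2 = 16896, so 19683 ≥ 16896.
Inductive step: suppose the statement holds for some k ≥ 8, so 3·3^k ≥ 29k^3 + 32k^2.
Then 3·3^(k + 1) = 3·(3·3^k) ≥ 3·(29k^3 + 32k^2).
Also, for k ≥ 8 we have 3·(29k^3 + 32k^2) ≥ 29(k+1)^3 + 32(k+1)^2, since 3·(29k^3 + 32k^2) − (29(k+1)^3 + 32(k+1)^2) = 58k^3 - 23k^2 - 151k - 61, which is nonnegative for all k ≥ 8.
Combining, 3·3^(k + 1) ≥ 29(k+1)^3 + 32(k+1)^2.
This completes the induction.
Hence the smallest such n_0 is 8.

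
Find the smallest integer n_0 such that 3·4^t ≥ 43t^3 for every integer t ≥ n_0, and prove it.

n_0 = 6

At t = 5: 3072 < 5375, so the inequality fails and n_0 ≥ 6. We prove 3·4^t ≥ 43t^3 for all t ≥ 6.
For the base case t = 6: 3·4^t = 12288 and 43t^3 = 9288, so 12288 ≥ 9288.
Inductive step: suppose the statement holds for some p ≥ 6, so 3·4^p ≥ 43p^3.
Then 3·4^(p + 1) = 4·(3·4^p) ≥ 4·(43p^3).
Also, for p ≥ 6 we have 4·(43p^3) ≥ 43(p+1)^3, since 4 ≥ (1 + 1/p)^3 for all p ≥ 6.
Combining, 3·4^(p + 1) ≥ 43(p+1)^3.
This completes the induction.
Hence the smallest such n_0 is 6.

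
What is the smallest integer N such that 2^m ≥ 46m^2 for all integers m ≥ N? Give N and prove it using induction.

At m = 12: 4096 < 6624, so the inequality fails and N ≥ 13. We prove 2^m ≥ 46m^2 for all m ≥ 13.
Base step (m = 13): 2^m = 8192 and 46m^2 = 7774, so 8192 ≥ 7774.
For the inductive step, assume it holds for an arbitrary i ≥ 13, so 2^i ≥ 46i^2.
Then 2^(i + 1) = 2·(2^i) ≥ 2·(46i^2).
Also, for i ≥ 13 we have 2·(46i^2) ≥ 46(i+1)^2, since 2 ≥ (1 + 1/i)^2 for all i ≥ 13.
Combining, 2^(i + 1) ≥ 46(i+1)^2.
This completes the induction.
Hence the smallest such N is 13.

N = 13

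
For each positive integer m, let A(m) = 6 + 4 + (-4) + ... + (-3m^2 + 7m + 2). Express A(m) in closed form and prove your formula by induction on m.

A(m) = -m(m^2 - 2m - 5)

We claim A(m) = -m(m^2 - 2m - 5) for all m ≥ 1.
For the base case m = 1: A(1) = 6, and the closed form gives 6. They agree.
Inductive step: assume the claim holds for m = i, so A(i) = i(-i^2 + 2i + 5).
Then A(i+1) = A(i) + (-3i^2 + i + 6) = (i(-i^2 + 2i + 5)) + (-3i^2 + i + 6).
Simplifying, A(i+1) = -(i + 1)(i^2 - 6) = -(i+1)((i+1)^2 - 2(i+1) - 5),
which is the closed form with m = i+1.
This completes the induction.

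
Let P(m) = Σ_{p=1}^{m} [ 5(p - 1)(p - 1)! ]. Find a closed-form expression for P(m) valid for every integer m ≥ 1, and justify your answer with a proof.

We claim P(m) = 5m! - 5 for all m ≥ 1.
For the base case m = 1: P(1) = 0, and the closed form gives 0. They agree.
Inductive step: suppose the statement holds for some p ≥ 1, so P(p) = 5p! - 5.
Then P(p+1) = P(p) + (5p·p!) = (5p! - 5) + (5p·p!).
Simplifying, P(p+1) = 5(p+1)! - 5,
which is the closed form with m = p+1.
By induction, the statement is established for all m ≥ 1.

P(m) = 5m! - 5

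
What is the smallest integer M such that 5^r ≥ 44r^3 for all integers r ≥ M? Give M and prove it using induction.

At r = 5: 3125 < 5500, so the inequality fails and M ≥ 6. We prove 5^r ≥ 44r^3 for all r ≥ 6.
Base step (r = 6): 5^r = 15625 and 44r^3 = 9504, so 15625 ≥ 9504.
Suppose the result is true for r = j, so 5^j ≥ 44j^3.
Then 5^(j + 1) = 5·(5^j) ≥ 5·(44j^3).
Also, for j ≥ 6 we have 5·(44j^3) ≥ 44(j+1)^3, since 5 ≥ (1 + 1/j)^3 for all j ≥ 6.
Combining, 5^(j + 1) ≥ 44(j+1)^3.
By induction, the statement is established for all r ≥ 6.
Hence the smallest such M is 6.

M = 6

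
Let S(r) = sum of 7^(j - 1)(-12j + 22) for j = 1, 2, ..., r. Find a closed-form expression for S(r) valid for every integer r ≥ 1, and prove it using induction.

We claim S(r) = 2·7^r(-r + 2) - 4 for all r ≥ 1.
Base step (r = 1): S(1) = 10, and the closed form gives 10. They agree.
For the inductive step, assume it holds for an arbitrary j ≥ 1, so S(j) = 2·7^j(-j + 2) - 4.
Then S(j+1) = S(j) + (7^j(-12j + 10)) = (2·7^j(-j + 2) - 4) + (7^j(-12j + 10)).
Simplifying, S(j+1) = -14·7^j·j + 14·7^j - 4 = 2·7^(j+1)(-(j+1) + 2) - 4,
which is the closed form with r = j+1.
This completes the induction.

S(r) = 2·7^r(-r + 2) - 4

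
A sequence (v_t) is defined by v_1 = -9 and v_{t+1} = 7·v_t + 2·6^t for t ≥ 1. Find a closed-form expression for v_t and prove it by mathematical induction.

Computing the first terms: v_1 = -9, v_2 = -51, v_3 = -285. This suggests v_t = -2·6^t + 3·7^(t - 1).
Base case (t = 1): the formula gives -9 = -9 = v_1.
Suppose the result is true for t = m, so v_m = -2·6^m + 3·7^(m - 1).
Then v_{m+1} = 7·v_m + 2·6^m = 7·(-2·6^m + 3·7^(m - 1)) + 2·6^m = -2·6^(m + 1) + 3·7^m = -2·6^(m+1) + 3·7^((m+1) - 1),
which is the claimed formula at t = m+1.
Hence, by induction on t, the claim holds for every t ≥ 1.

v_t = -2·6^t + 3·7^(t - 1)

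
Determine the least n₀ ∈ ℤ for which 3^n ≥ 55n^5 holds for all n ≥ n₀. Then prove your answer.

n₀ = 17

At n = 16: 43046721 < 57671680, so the inequality fails and n₀ ≥ 17. We prove 3^n ≥ 55n^5 for all n ≥ 17.
Base case (n = 17): 3^n = 129140163 and 55n^5 = 78092135, so 129140163 ≥ 78092135.
For the inductive step, assume it holds for an arbitrary i ≥ 17, so 3^i ≥ 55i^5.
Then 3^(i + 1) = 3·(3^i) ≥ 3·(55i^5).
Also, for i ≥ 17 we have 3·(55i^5) ≥ 55(i+1)^5, since 3 ≥ (1 + 1/i)^5 for all i ≥ 17.
Combining, 3^(i + 1) ≥ 55(i+1)^5.
Hence, by induction on n, the claim holds for every n ≥ 17.
Hence the smallest such n₀ is 17.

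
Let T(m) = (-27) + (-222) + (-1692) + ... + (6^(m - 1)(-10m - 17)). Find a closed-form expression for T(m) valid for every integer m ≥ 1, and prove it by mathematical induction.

T(m) = -6^m(2m + 3) + 3

We claim T(m) = -6^m(2m + 3) + 3 for all m ≥ 1.
When m = 1: T(1) = -27, and the closed form gives -27. They agree.
Inductive step: suppose the statement holds for some j ≥ 1, so T(j) = -6^j(2j + 3) + 3.
Then T(j+1) = T(j) + (6^j(-10j - 27)) = (-6^j(2j + 3) + 3) + (6^j(-10j - 27)).
Simplifying, T(j+1) = -12·6^j·j - 30·6^j + 3 = -6^(j+1)(2(j+1) + 3) + 3,
which is the closed form with m = j+1.
Hence, by induction on m, the claim holds for every m ≥ 1.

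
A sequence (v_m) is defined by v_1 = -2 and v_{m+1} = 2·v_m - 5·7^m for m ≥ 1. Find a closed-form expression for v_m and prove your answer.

v_m = 5·2^(m - 1) - 7^m

Computing the first terms: v_1 = -2, v_2 = -39, v_3 = -323. This suggests v_m = 5·2^(m - 1) - 7^m.
Base step (m = 1): the formula gives -2 = -2 = v_1.
Inductive step: suppose the statement holds for some k ≥ 1, so v_k = 5·2^(k - 1) - 7^k.
Then v_{k+1} = 2·v_k - 5·7^k = 2·(5·2^(k - 1) - 7^k) - 5·7^k = 5·2^k - 7^(k + 1) = 5·2^((k+1) - 1) - 7^(k+1),
which is the claimed formula at m = k+1.
By the principle of mathematical induction, the result holds for all m ≥ 1.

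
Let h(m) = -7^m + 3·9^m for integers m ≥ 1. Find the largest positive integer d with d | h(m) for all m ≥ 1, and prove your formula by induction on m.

d = 2

Computing the first values: h(1) = 20 and h(2) = 194; gcd(20, 194) = 2, so d ≤ 2.
We prove 2 | -7^m + 3·9^m for all m ≥ 1 by induction on m.
Base case (m = 1): h(1) = 20 = 2·(10), so 2 | h(1).
For the inductive step, assume it holds for an arbitrary r ≥ 1, i.e. 2 | h(r). Then
h(r+1) − 9·h(r) = (-7^(r+1) + 3·9^(r+1)) − 9·(-7^r + 3·9^r) = (-1)·7^r·(7 − 9) = (2)·7^r. Since 2 | h(r) by the inductive hypothesis, 2 | 9·h(r); and 2 | 2 since 2 = 2·1. Therefore 2 | h(r+1).
Hence, by induction on m, the claim holds for every m ≥ 1.
Therefore the largest such d is 2.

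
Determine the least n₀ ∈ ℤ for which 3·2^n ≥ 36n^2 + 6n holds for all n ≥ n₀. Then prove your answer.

n₀ = 11

At n = 10: 3072 < 3660, so the inequality fails and n₀ ≥ 11. We prove 3·2^n ≥ 36n^2 + 6n for all n ≥ 11.
Base case (n = 11): 3·2^n = 6144 and 36n^2 + 6n = 4422, so 6144 ≥ 4422.
Suppose the result is true for n = i, so 3·2^i ≥ 36i^2 + 6i.
Then 3·2^(i + 1) = 2·(3·2^i) ≥ 2·(36i^2 + 6i).
Also, for i ≥ 11 we have 2·(36i^2 + 6i) ≥ 36(i+1)^2 + 6(i+1), since 2·(36i^2 + 6i) − (36(i+1)^2 + 6(i+1)) = 36i^2 - 66i - 42, which is nonnegative for all i ≥ 11.
Combining, 3·2^(i + 1) ≥ 36(i+1)^2 + 6(i+1).
By induction, the statement is established for all n ≥ 11.
Hence the smallest such n₀ is 11.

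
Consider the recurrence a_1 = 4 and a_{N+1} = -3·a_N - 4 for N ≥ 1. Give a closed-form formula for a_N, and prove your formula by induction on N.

a_N = 5(-3)^(N - 1) - 1

Computing the first terms: a_1 = 4, a_2 = -16, a_3 = 44. This suggests a_N = 5(-3)^(N - 1) - 1.
When N = 1: the formula gives 4 = 4 = a_1.
Inductive step: suppose the statement holds for some p ≥ 1, so a_p = 5(-3)^(p - 1) - 1.
Then a_{p+1} = -3·a_p - 4 = -3·(5(-3)^(p - 1) - 1) - 4 = 5(-3)^p - 1 = 5(-3)^((p+1) - 1) - 1,
which is the claimed formula at N = p+1.
This completes the induction.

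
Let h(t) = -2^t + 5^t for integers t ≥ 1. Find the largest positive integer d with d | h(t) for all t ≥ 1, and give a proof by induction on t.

d = 3

Computing the first values: h(1) = 3 and h(2) = 21; gcd(3, 21) = 3, so d ≤ 3.
We prove 3 | -2^t + 5^t for all t ≥ 1 by induction on t.
Base step (t = 1): h(1) = 3 = 3·(1), so 3 | h(1).
Inductive step: suppose the statement holds for some p ≥ 1, i.e. 3 | h(p). Then
5^{p+1} − 2^{p+1} = 5·5^p − 2·2^p = 5·(5^p − 2^p) + (3)·2^p. The first term is divisible by 3 by the inductive hypothesis, and the second term (3)·2^p is divisible by 3 since 3 | 3. Hence 3 | h(p+1).
This completes the induction.
Therefore the largest such d is 3.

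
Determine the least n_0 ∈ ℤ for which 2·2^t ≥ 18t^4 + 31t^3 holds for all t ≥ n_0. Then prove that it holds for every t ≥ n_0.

At t = 20: 2097152 < 3128000, so the inequality fails and n_0 ≥ 21. We prove 2·2^t ≥ 18t^4 + 31t^3 for all t ≥ 21.
For the base case t = 21: 2·2^t = 4194304 and 18t^4 + 31t^3 = 3787749, so 4194304 ≥ 3787749.
For the inductive step, assume it holds for an arbitrary i ≥ 21, so 2·2^i ≥ 18i^4 + 31i^3.
Then 2·2^(i + 1) = 2·(2·2^i) ≥ 2·(18i^4 + 31i^3).
Also, for i ≥ 21 we have 2·(18i^4 + 31i^3) ≥ 18(i+1)^4 + 31(i+1)^3, since 2·(18i^4 + 31i^3) − (18(i+1)^4 + 31(i+1)^3) = 18i^4 - 41i^3 - 201i^2 - 165i - 49, which is nonnegative for all i ≥ 21.
Combining, 2·2^(i + 1) ≥ 18(i+1)^4 + 31(i+1)^3.
This completes the induction.
Hence the smallest such n_0 is 21.

n_0 = 21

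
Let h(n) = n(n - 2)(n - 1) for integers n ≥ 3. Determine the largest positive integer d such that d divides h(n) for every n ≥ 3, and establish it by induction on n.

d = 6

Computing the first values: h(3) = 6 and h(4) = 24; gcd(6, 24) = 6, so d ≤ 6.
We prove 6 | n(n - 2)(n - 1) for all n ≥ 3 by induction on n.
For the base case n = 3: h(3) = 6 = 6·(1), so 6 | h(3).
Inductive step: assume the claim holds for n = m, i.e. 6 | h(m). Then
h(m+1) − h(m) = (m-1)·m·(m+1) − (m-2)·(m-1)·m = (m-1)·m·[(m+1) − (m-2)] = 3·(m-1)·m. The product of 2 consecutive integers is divisible by (2)! = 2, so h(m+1) − h(m) is divisible by 3·2 = 6. By the inductive hypothesis 6 | h(m), hence 6 | h(m+1).
By the principle of mathematical induction, the result holds for all n ≥ 3.
Therefore the largest such d is 6.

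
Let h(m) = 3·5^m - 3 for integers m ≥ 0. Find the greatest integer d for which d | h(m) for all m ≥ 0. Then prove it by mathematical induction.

Computing the first values: h(0) = 0 and h(1) = 12; gcd(0, 12) = 12, so d ≤ 12.
We prove 12 | 3·5^m - 3 for all m ≥ 0 by induction on m.
Base case (m = 0): h(0) = 0 = 12·(0), so 12 | h(0).
Suppose the result is true for m = j, i.e. 12 | h(j). Then
h(j+1) = 3·5^(j+1) - 3 = 5·(3·5^j - 3) + 12 = 5·h(j) + 12. The first term is divisible by 12 by the inductive hypothesis, and 12 is divisible by 12. Hence 12 | h(j+1).
By induction, the statement is established for all m ≥ 0.
Therefore the largest such d is 12.

d = 12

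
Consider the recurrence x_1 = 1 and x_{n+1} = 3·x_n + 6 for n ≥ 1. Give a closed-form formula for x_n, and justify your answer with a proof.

x_n = 4·3^(n - 1) - 3

Computing the first terms: x_1 = 1, x_2 = 9, x_3 = 33. This suggests x_n = 4·3^(n - 1) - 3.
Base case (n = 1): the formula gives 1 = 1 = x_1.
Inductive step: assume the claim holds for n = k, so x_k = 4·3^(k - 1) - 3.
Then x_{k+1} = 3·x_k + 6 = 3·(4·3^(k - 1) - 3) + 6 = 4·3^k - 3 = 4·3^((k+1) - 1) - 3,
which is the claimed formula at n = k+1.
This completes the induction.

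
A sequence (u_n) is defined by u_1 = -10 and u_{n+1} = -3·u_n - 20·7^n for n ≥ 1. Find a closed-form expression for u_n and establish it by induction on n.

Computing the first terms: u_1 = -10, u_2 = -110, u_3 = -650. This suggests u_n = 4(-3)^(n - 1) - 2·7^n.
When n = 1: the formula gives -10 = -10 = u_1.
Suppose the result is true for n = m, so u_m = 4(-3)^(m - 1) - 2·7^m.
Then u_{m+1} = -3·u_m - 20·7^m = -3·(4(-3)^(m - 1) - 2·7^m) - 20·7^m = 4(-3)^m - 2·7^(m + 1) = 4(-3)^((m+1) - 1) - 2·7^(m+1),
which is the claimed formula at n = m+1.
This completes the induction.

u_n = 4(-3)^(n - 1) - 2·7^n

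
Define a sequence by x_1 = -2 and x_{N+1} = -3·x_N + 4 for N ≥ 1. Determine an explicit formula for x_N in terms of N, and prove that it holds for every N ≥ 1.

x_N = (-3)^N + 1

Computing the first terms: x_1 = -2, x_2 = 10, x_3 = -26. This suggests x_N = (-3)^N + 1.
Base case (N = 1): the formula gives -2 = -2 = x_1.
Inductive step: suppose the statement holds for some j ≥ 1, so x_j = (-3)^j + 1.
Then x_{j+1} = -3·x_j + 4 = -3·((-3)^j + 1) + 4 = (-3)^(j + 1) + 1,
which is the claimed formula at N = j+1.
By induction, the statement is established for all N ≥ 1.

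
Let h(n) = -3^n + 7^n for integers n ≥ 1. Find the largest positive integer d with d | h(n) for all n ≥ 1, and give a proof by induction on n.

d = 4

Computing the first values: h(1) = 4 and h(2) = 40; gcd(4, 40) = 4, so d ≤ 4.
We prove 4 | -3^n + 7^n for all n ≥ 1 by induction on n.
Base case (n = 1): h(1) = 4 = 4·(1), so 4 | h(1).
Suppose the result is true for n = k, i.e. 4 | h(k). Then
7^{k+1} − 3^{k+1} = 7·7^k − 3·3^k = 7·(7^k − 3^k) + (4)·3^k. The first term is divisible by 4 by the inductive hypothesis, and the second term (4)·3^k is divisible by 4 since 4 | 4. Hence 4 | h(k+1).
By the principle of mathematical induction, the result holds for all n ≥ 1.
Therefore the largest such d is 4.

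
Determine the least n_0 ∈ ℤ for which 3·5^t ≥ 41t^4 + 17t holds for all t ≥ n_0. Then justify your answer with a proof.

At t = 6: 46875 < 53238, so the inequality fails and n_0 ≥ 7. We prove 3·5^t ≥ 41t^4 + 17t for all t ≥ 7.
Base case (t = 7): 3·5^t = 234375 and 41t^4 + 17t = 98560, so 234375 ≥ 98560.
Suppose the result is true for t = p, so 3·5^p ≥ 41p^4 + 17p.
Then 3·5^(p + 1) = 5·(3·5^p) ≥ 5·(41p^4 + 17p).
Also, for p ≥ 7 we have 5·(41p^4 + 17p) ≥ 41(p+1)^4 + 17(p+1), since 5·(41p^4 + 17p) − (41(p+1)^4 + 17(p+1)) = 164p^4 - 164p^3 - 246p^2 - 96p - 58, which is nonnegative for all p ≥ 7.
Combining, 3·5^(p + 1) ≥ 41(p+1)^4 + 17(p+1).
This completes the induction.
Hence the smallest such n_0 is 7.

n_0 = 7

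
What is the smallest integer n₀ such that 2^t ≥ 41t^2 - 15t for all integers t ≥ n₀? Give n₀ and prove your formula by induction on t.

n₀ = 13

At t = 12: 4096 < 5724, so the inequality fails and n₀ ≥ 13. We prove 2^t ≥ 41t^2 - 15t for all t ≥ 13.
For the base case t = 13: 2^t = 8192 and 41t^2 - 15t = 6734, so 8192 ≥ 6734.
Inductive step: suppose the statement holds for some m ≥ 13, so 2^m ≥ 41m^2 - 15m.
Then 2^(m + 1) = 2·(2^m) ≥ 2·(41m^2 - 15m).
Also, for m ≥ 13 we have 2·(41m^2 - 15m) ≥ 41(m+1)^2 - 15(m+1), since 2·(41m^2 - 15m) − (41(m+1)^2 - 15(m+1)) = 41m^2 - 97m - 26, which is nonnegative for all m ≥ 13.
Combining, 2^(m + 1) ≥ 41(m+1)^2 - 15(m+1).
This completes the induction.
Hence the smallest such n₀ is 13.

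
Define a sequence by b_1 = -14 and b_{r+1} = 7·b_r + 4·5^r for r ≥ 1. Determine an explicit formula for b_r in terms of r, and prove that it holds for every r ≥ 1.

Computing the first terms: b_1 = -14, b_2 = -78, b_3 = -446. This suggests b_r = -2·5^r - 4·7^(r - 1).
Base step (r = 1): the formula gives -14 = -14 = b_1.
For the inductive step, assume it holds for an arbitrary m ≥ 1, so b_m = -2·5^m - 4·7^(m - 1).
Then b_{m+1} = 7·b_m + 4·5^m = 7·(-2·5^m - 4·7^(m - 1)) + 4·5^m = -2·5^(m + 1) - 4·7^m = -2·5^(m+1) - 4·7^((m+1) - 1),
which is the claimed formula at r = m+1.
Hence, by induction on r, the claim holds for every r ≥ 1.

b_r = -2·5^r - 4·7^(r - 1)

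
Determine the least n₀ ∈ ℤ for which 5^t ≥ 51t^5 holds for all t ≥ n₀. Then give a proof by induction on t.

n₀ = 10

At t = 9: 1953125 < 3011499, so the inequality fails and n₀ ≥ 10. We prove 5^t ≥ 51t^5 for all t ≥ 10.
When t = 10: 5^t = 9765625 and 51t^5 = 5100000, so 9765625 ≥ 5100000.
Inductive step: assume the claim holds for t = m, so 5^m ≥ 51m^5.
Then 5^(m + 1) = 5·(5^m) ≥ 5·(51m^5).
Also, for m ≥ 10 we have 5·(51m^5) ≥ 51(m+1)^5, since 5 ≥ (1 + 1/m)^5 for all m ≥ 10.
Combining, 5^(m + 1) ≥ 51(m+1)^5.
By the principle of mathematical induction, the result holds for all t ≥ 10.
Hence the smallest such n₀ is 10.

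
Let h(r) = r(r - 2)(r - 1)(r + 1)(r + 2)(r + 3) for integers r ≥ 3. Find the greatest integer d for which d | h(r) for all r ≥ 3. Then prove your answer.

Computing the first values: h(3) = 720 and h(4) = 5040; gcd(720, 5040) = 720, so d ≤ 720.
We prove 720 | r(r - 2)(r - 1)(r + 1)(r + 2)(r + 3) for all r ≥ 3 by induction on r.
Base case (r = 3): h(3) = 720 = 720·(1), so 720 | h(3).
Suppose the result is true for r = k, i.e. 720 | h(k). Then
h(k+1) − h(k) = (k-1)·k·(k+1)·(k+2)·(k+3)·(k+4) − (k-2)·(k-1)·k·(k+1)·(k+2)·(k+3) = (k-1)·k·(k+1)·(k+2)·(k+3)·[(k+4) − (k-2)] = 6·(k-1)·k·(k+1)·(k+2)·(k+3). The product of 5 consecutive integers is divisible by (5)! = 120, so h(k+1) − h(k) is divisible by 6·120 = 720. By the inductive hypothesis 720 | h(k), hence 720 | h(k+1).
By the principle of mathematical induction, the result holds for all r ≥ 3.
Therefore the largest such d is 720.

d = 720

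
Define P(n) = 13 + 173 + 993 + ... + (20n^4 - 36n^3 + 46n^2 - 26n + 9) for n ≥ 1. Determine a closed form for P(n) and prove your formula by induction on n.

P(n) = n(4n^4 + n^3 + 4n^2 + n + 3)

We claim P(n) = n(4n^4 + n^3 + 4n^2 + n + 3) for all n ≥ 1.
When n = 1: P(1) = 13, and the closed form gives 13. They agree.
Suppose the result is true for n = i, so P(i) = i(4i^4 + i^3 + 4i^2 + i + 3).
Then P(i+1) = P(i) + (20i^4 + 44i^3 + 58i^2 + 38i + 13) = (i(4i^4 + i^3 + 4i^2 + i + 3)) + (20i^4 + 44i^3 + 58i^2 + 38i + 13).
Simplifying, P(i+1) = (i + 1)(4i^4 + 17i^3 + 31i^2 + 28i + 13) = (i+1)(4(i+1)^4 + (i+1)^3 + 4(i+1)^2 + (i+1) + 3),
which is the closed form with n = i+1.
By the principle of mathematical induction, the result holds for all n ≥ 1.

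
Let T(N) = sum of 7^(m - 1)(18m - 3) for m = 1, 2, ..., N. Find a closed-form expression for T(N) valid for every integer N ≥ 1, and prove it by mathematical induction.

We claim T(N) = 7^N(3N - 1) + 1 for all N ≥ 1.
For the base case N = 1: T(1) = 15, and the closed form gives 15. They agree.
Suppose the result is true for N = m, so T(m) = 7^m(3m - 1) + 1.
Then T(m+1) = T(m) + (7^m(18m + 15)) = (7^m(3m - 1) + 1) + (7^m(18m + 15)).
Simplifying, T(m+1) = 21·7^m·m + 14·7^m + 1 = 7^(m+1)(3(m+1) - 1) + 1,
which is the closed form with N = m+1.
By the principle of mathematical induction, the result holds for all N ≥ 1.

T(N) = 7^N(3N - 1) + 1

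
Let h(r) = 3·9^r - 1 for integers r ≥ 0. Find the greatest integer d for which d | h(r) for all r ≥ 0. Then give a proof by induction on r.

Computing the first values: h(0) = 2 and h(1) = 26; gcd(2, 26) = 2, so d ≤ 2.
We prove 2 | 3·9^r - 1 for all r ≥ 0 by induction on r.
Base case (r = 0): h(0) = 2 = 2·(1), so 2 | h(0).
Suppose the result is true for r = j, i.e. 2 | h(j). Then
h(j+1) = 3·9^(j+1) - 1 = 9·(3·9^j - 1) + 8 = 9·h(j) + 8. The first term is divisible by 2 by the inductive hypothesis, and 8 is divisible by 2. Hence 2 | h(j+1).
This completes the induction.
Therefore the largest such d is 2.

d = 2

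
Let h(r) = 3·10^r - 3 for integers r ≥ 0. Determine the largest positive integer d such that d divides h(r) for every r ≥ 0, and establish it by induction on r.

d = 27

Computing the first values: h(0) = 0 and h(1) = 27; gcd(0, 27) = 27, so d ≤ 27.
We prove 27 | 3·10^r - 3 for all r ≥ 0 by induction on r.
When r = 0: h(0) = 0 = 27·(0), so 27 | h(0).
Inductive step: suppose the statement holds for some i ≥ 0, i.e. 27 | h(i). Then
h(i+1) = 3·10^(i+1) - 3 = 10·(3·10^i - 3) + 27 = 10·h(i) + 27. The first term is divisible by 27 by the inductive hypothesis, and 27 is divisible by 27. Hence 27 | h(i+1).
Hence, by induction on r, the claim holds for every r ≥ 0.
Therefore the largest such d is 27.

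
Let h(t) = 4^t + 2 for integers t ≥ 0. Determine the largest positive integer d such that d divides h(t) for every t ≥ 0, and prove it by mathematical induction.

Computing the first values: h(0) = 3 and h(1) = 6; gcd(3, 6) = 3, so d ≤ 3.
We prove 3 | 4^t + 2 for all t ≥ 0 by induction on t.
When t = 0: h(0) = 3 = 3·(1), so 3 | h(0).
Inductive step: assume the claim holds for t = i, i.e. 3 | h(i). Then
h(i+1) = 4^(i+1) + 2 = 4·(4^i + 2) - 6 = 4·h(i) - 6. The first term is divisible by 3 by the inductive hypothesis, and -6 is divisible by 3. Hence 3 | h(i+1).
By induction, the statement is established for all t ≥ 0.
Therefore the largest such d is 3.

d = 3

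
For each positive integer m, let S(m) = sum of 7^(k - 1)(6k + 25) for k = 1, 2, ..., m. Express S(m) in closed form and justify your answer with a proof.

S(m) = 7^m(m + 4) - 4

We claim S(m) = 7^m(m + 4) - 4 for all m ≥ 1.
Base step (m = 1): S(1) = 31, and the closed form gives 31. They agree.
Suppose the result is true for m = k, so S(k) = 7^k(k + 4) - 4.
Then S(k+1) = S(k) + (7^k(6k + 31)) = (7^k(k + 4) - 4) + (7^k(6k + 31)).
Simplifying, S(k+1) = 7·7^k·k + 35·7^k - 4 = 7^(k+1)((k+1) + 4) - 4,
which is the closed form with m = k+1.
By induction, the statement is established for all m ≥ 1.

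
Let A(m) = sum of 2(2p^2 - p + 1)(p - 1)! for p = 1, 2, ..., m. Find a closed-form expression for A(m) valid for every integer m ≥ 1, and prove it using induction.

We claim A(m) = (4m + 2)m! - 2 for all m ≥ 1.
When m = 1: A(1) = 4, and the closed form gives 4. They agree.
Inductive step: suppose the statement holds for some p ≥ 1, so A(p) = (4p + 2)p! - 2.
Then A(p+1) = A(p) + (2(2p^2 + 3p + 2)p!) = ((4p + 2)p! - 2) + (2(2p^2 + 3p + 2)p!).
Simplifying, A(p+1) = (4(p+1) + 2)(p+1)! - 2,
which is the closed form with m = p+1.
This completes the induction.

A(m) = (4m + 2)m! - 2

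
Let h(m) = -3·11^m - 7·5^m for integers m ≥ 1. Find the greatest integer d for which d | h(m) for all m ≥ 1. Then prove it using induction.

Computing the first values: h(1) = -68 and h(2) = -538; gcd(-68, -538) = 2, so d ≤ 2.
We prove 2 | -3·11^m - 7·5^m for all m ≥ 1 by induction on m.
Base step (m = 1): h(1) = -68 = 2·(-34), so 2 | h(1).
For the inductive step, assume it holds for an arbitrary p ≥ 1, i.e. 2 | h(p). Then
h(p+1) − 11·h(p) = (-3·11^(p+1) - 7·5^(p+1)) − 11·(-3·11^p - 7·5^p) = (-7)·5^p·(5 − 11) = (42)·5^p. Since 2 | h(p) by the inductive hypothesis, 2 | 11·h(p); and 2 | 42 since 42 = 2·21. Therefore 2 | h(p+1).
This completes the induction.
Therefore the largest such d is 2.

d = 2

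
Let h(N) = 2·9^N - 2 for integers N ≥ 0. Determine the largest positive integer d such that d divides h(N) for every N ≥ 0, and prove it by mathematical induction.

Computing the first values: h(0) = 0 and h(1) = 16; gcd(0, 16) = 16, so d ≤ 16.
We prove 16 | 2·9^N - 2 for all N ≥ 0 by induction on N.
Base step (N = 0): h(0) = 0 = 16·(0), so 16 | h(0).
For the inductive step, assume it holds for an arbitrary m ≥ 0, i.e. 16 | h(m). Then
h(m+1) = 2·9^(m+1) - 2 = 9·(2·9^m - 2) + 16 = 9·h(m) + 16. The first term is divisible by 16 by the inductive hypothesis, and 16 is divisible by 16. Hence 16 | h(m+1).
By the principle of mathematical induction, the result holds for all N ≥ 0.
Therefore the largest such d is 16.

d = 16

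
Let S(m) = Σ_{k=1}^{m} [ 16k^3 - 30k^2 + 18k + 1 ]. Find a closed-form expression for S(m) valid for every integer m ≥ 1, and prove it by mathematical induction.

We claim S(m) = m(4m^3 - 2m^2 - 2m + 5) for all m ≥ 1.
Base step (m = 1): S(1) = 5, and the closed form gives 5. They agree.
Inductive step: suppose the statement holds for some k ≥ 1, so S(k) = k(4k^3 - 2k^2 - 2k + 5).
Then S(k+1) = S(k) + (16k^3 + 18k^2 + 6k + 5) = (k(4k^3 - 2k^2 - 2k + 5)) + (16k^3 + 18k^2 + 6k + 5).
Simplifying, S(k+1) = (k + 1)(4k^3 + 10k^2 + 6k + 5) = (k+1)(4(k+1)^3 - 2(k+1)^2 - 2(k+1) + 5),
which is the closed form with m = k+1.
Hence, by induction on m, the claim holds for every m ≥ 1.

S(m) = m(4m^3 - 2m^2 - 2m + 5)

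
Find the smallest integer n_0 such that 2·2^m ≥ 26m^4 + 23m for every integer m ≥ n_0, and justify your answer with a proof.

At m = 21: 4194304 < 5056989, so the inequality fails and n_0 ≥ 22. We prove 2·2^m ≥ 26m^4 + 23m for all m ≥ 22.
For the base case m = 22: 2·2^m = 8388608 and 26m^4 + 23m = 6091162, so 8388608 ≥ 6091162.
For the inductive step, assume it holds for an arbitrary k ≥ 22, so 2·2^k ≥ 26k^4 + 23k.
Then 2·2^(k + 1) = 2·(2·2^k) ≥ 2·(26k^4 + 23k).
Also, for k ≥ 22 we have 2·(26k^4 + 23k) ≥ 26(k+1)^4 + 23(k+1), since 2·(26k^4 + 23k) − (26(k+1)^4 + 23(k+1)) = 26k^4 - 104k^3 - 156k^2 - 81k - 49, which is nonnegative for all k ≥ 22.
Combining, 2·2^(k + 1) ≥ 26(k+1)^4 + 23(k+1).
By the principle of mathematical induction, the result holds for all m ≥ 22.
Hence the smallest such n_0 is 22.

n_0 = 22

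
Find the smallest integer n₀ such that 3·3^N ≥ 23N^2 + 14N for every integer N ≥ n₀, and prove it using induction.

At N = 4: 243 < 424, so the inequality fails and n₀ ≥ 5. We prove 3·3^N ≥ 23N^2 + 14N for all N ≥ 5.
Base case (N = 5): 3·3^N = 729 and 23N^2 + 14N = 645, so 729 ≥ 645.
Inductive step: suppose the statement holds for some p ≥ 5, so 3·3^p ≥ 23p^2 + 14p.
Then 3·3^(p + 1) = 3·(3·3^p) ≥ 3·(23p^2 + 14p).
Also, for p ≥ 5 we have 3·(23p^2 + 14p) ≥ 23(p+1)^2 + 14(p+1), since 3·(23p^2 + 14p) − (23(p+1)^2 + 14(p+1)) = 46p^2 - 18p - 37, which is nonnegative for all p ≥ 5.
Combining, 3·3^(p + 1) ≥ 23(p+1)^2 + 14(p+1).
This completes the induction.
Hence the smallest such n₀ is 5.

n₀ = 5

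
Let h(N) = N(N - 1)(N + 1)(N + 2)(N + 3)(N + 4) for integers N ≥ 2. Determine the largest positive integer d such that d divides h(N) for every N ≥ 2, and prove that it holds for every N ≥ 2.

d = 720

Computing the first values: h(2) = 720 and h(3) = 5040; gcd(720, 5040) = 720, so d ≤ 720.
We prove 720 | N(N - 1)(N + 1)(N + 2)(N + 3)(N + 4) for all N ≥ 2 by induction on N.
When N = 2: h(2) = 720 = 720·(1), so 720 | h(2).
For the inductive step, assume it holds for an arbitrary r ≥ 2, i.e. 720 | h(r). Then
h(r+1) − h(r) = r·(r+1)·(r+2)·(r+3)·(r+4)·(r+5) − (r-1)·r·(r+1)·(r+2)·(r+3)·(r+4) = r·(r+1)·(r+2)·(r+3)·(r+4)·[(r+5) − (r-1)] = 6·r·(r+1)·(r+2)·(r+3)·(r+4). The product of 5 consecutive integers is divisible by (5)! = 120, so h(r+1) − h(r) is divisible by 6·120 = 720. By the inductive hypothesis 720 | h(r), hence 720 | h(r+1).
By the principle of mathematical induction, the result holds for all N ≥ 2.
Therefore the largest such d is 720.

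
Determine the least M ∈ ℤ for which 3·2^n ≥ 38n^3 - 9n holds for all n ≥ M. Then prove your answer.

M = 16

At n = 15: 98304 < 128115, so the inequality fails and M ≥ 16. We prove 3·2^n ≥ 38n^3 - 9n for all n ≥ 16.
For the base case n = 16: 3·2^n = 196608 and 38n^3 - 9n = 155504, so 196608 ≥ 155504.
For the inductive step, assume it holds for an arbitrary k ≥ 16, so 3·2^k ≥ 38k^3 - 9k.
Then 3·2^(k + 1) = 2·(3·2^k) ≥ 2·(38k^3 - 9k).
Also, for k ≥ 16 we have 2·(38k^3 - 9k) ≥ 38(k+1)^3 - 9(k+1), since 2·(38k^3 - 9k) − (38(k+1)^3 - 9(k+1)) = 38k^3 - 114k^2 - 123k - 29, which is nonnegative for all k ≥ 16.
Combining, 3·2^(k + 1) ≥ 38(k+1)^3 - 9(k+1).
This completes the induction.
Hence the smallest such M is 16.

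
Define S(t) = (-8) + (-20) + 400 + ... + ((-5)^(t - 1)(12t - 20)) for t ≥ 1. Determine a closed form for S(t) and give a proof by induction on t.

We claim S(t) = (-5)^t(-2t + 3) - 3 for all t ≥ 1.
When t = 1: S(1) = -8, and the closed form gives -8. They agree.
Suppose the result is true for t = j, so S(j) = (-5)^j(-2j + 3) - 3.
Then S(j+1) = S(j) + ((-5)^j(12j - 8)) = ((-5)^j(-2j + 3) - 3) + ((-5)^j(12j - 8)).
Simplifying, S(j+1) = 10(-5)^j·j - 5(-5)^j - 3 = (-5)^(j+1)(-2(j+1) + 3) - 3,
which is the closed form with t = j+1.
Hence, by induction on t, the claim holds for every t ≥ 1.

S(t) = (-5)^t(-2t + 3) - 3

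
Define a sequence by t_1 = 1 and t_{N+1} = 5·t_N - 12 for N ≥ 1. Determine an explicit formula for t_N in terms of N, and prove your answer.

Computing the first terms: t_1 = 1, t_2 = -7, t_3 = -47. This suggests t_N = -2·5^(N - 1) + 3.
For the base case N = 1: the formula gives 1 = 1 = t_1.
For the inductive step, assume it holds for an arbitrary r ≥ 1, so t_r = -2·5^(r - 1) + 3.
Then t_{r+1} = 5·t_r - 12 = 5·(-2·5^(r - 1) + 3) - 12 = -2·5^r + 3 = -2·5^((r+1) - 1) + 3,
which is the claimed formula at N = r+1.
By induction, the statement is established for all N ≥ 1.

t_N = -2·5^(N - 1) + 3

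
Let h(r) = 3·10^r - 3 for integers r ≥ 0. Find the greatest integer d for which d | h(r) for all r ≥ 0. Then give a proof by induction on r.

Computing the first values: h(0) = 0 and h(1) = 27; gcd(0, 27) = 27, so d ≤ 27.
We prove 27 | 3·10^r - 3 for all r ≥ 0 by induction on r.
Base step (r = 0): h(0) = 0 = 27·(0), so 27 | h(0).
For the inductive step, assume it holds for an arbitrary k ≥ 0, i.e. 27 | h(k). Then
h(k+1) = 3·10^(k+1) - 3 = 10·(3·10^k - 3) + 27 = 10·h(k) + 27. The first term is divisible by 27 by the inductive hypothesis, and 27 is divisible by 27. Hence 27 | h(k+1).
This completes the induction.
Therefore the largest such d is 27.

d = 27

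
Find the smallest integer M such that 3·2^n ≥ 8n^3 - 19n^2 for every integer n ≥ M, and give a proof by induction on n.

At n = 11: 6144 < 8349, so the inequality fails and M ≥ 12. We prove 3·2^n ≥ 8n^3 - 19n^2 for all n ≥ 12.
Base case (n = 12): 3·2^n = 12288 and 8n^3 - 19n^2 = 11088, so 12288 ≥ 11088.
Inductive step: assume the claim holds for n = j, so 3·2^j ≥ 8j^3 - 19j^2.
Then 3·2^(j + 1) = 2·(3·2^j) ≥ 2·(8j^3 - 19j^2).
Also, for j ≥ 12 we have 2·(8j^3 - 19j^2) ≥ 8(j+1)^3 - 19(j+1)^2, since 2·(8j^3 - 19j^2) − (8(j+1)^3 - 19(j+1)^2) = 8j^3 - 43j^2 + 14j + 11, which is nonnegative for all j ≥ 12.
Combining, 3·2^(j + 1) ≥ 8(j+1)^3 - 19(j+1)^2.
By the principle of mathematical induction, the result holds for all n ≥ 12.
Hence the smallest such M is 12.

M = 12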